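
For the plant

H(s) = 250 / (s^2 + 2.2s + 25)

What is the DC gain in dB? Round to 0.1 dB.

H(0) = 250 / 25 = 10
20 log₁₀(10) ≈ 20.00 dB

20.0 dB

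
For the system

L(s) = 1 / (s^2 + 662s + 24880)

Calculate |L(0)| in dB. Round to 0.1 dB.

L(0) = 1 / 24880 ≈ 4.0193e-05
20 log₁₀(4.0193e-05) ≈ -87.92 dB

-87.9 dB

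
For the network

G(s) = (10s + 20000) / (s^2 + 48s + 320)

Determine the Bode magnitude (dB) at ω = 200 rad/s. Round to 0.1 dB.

Substitute s = j200:
Numerator: 10(j200) + 20000 = 20000 + j2000
Denominator: (j200)^2 + 48(j200) + 320 = -39680 + j9600
|N| = √(20000² + 2000²) ≈ 20100, ∠N ≈ 5.71°
|D| = √(39680² + 9600²) ≈ 40825, ∠D ≈ 166.40°
|G| = 20100 / 40825 ≈ 0.49235
Gain = 20 log₁₀(0.49235) ≈ -6.15 dB

-6.2 dB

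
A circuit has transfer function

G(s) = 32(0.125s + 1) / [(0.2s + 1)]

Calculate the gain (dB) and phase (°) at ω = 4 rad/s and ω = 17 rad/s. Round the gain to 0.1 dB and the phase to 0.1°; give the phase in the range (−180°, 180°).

ω = 4: 28.9 dB, -12.1°; ω = 17: 26.5 dB, -8.8°

At ω = 4 rad/s:
zero (1 + j4·0.125) = 1 + j0.5 → |·| ≈ 1.118, ∠ ≈ 26.57°
pole (1 + j4·0.2) = 1 + j0.8 → |·| ≈ 1.2806, ∠ ≈ 38.66°
|G| = 32 · 1.118 / (1.2806) ≈ 27.937
Gain = 20 log₁₀(27.937) ≈ 28.92 dB
∠G = (26.57°) − (38.66°) = -12.09°

At ω = 17 rad/s:
zero (1 + j17·0.125) = 1 + j2.125 → |·| ≈ 2.3485, ∠ ≈ 64.80°
pole (1 + j17·0.2) = 1 + j3.4 → |·| ≈ 3.544, ∠ ≈ 73.61°
|G| = 32 · 2.3485 / (3.544) ≈ 21.205
Gain = 20 log₁₀(21.205) ≈ 26.53 dB
∠G = (64.80°) − (73.61°) = -8.81°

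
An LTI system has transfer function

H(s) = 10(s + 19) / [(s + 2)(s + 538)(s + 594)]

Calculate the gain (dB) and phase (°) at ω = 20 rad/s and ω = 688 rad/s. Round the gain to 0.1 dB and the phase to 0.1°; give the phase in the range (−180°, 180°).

ω = 20: -87.4 dB, -41.9°; ω = 688: -98.0 dB, -102.6°

At s = jω = j20:
zero (s+19): 19 + j20 → |·| = √(19²+20²) = √761 ≈ 27.586, ∠ = arctan(20/19) ≈ 46.47°
pole (s+2): 2 + j20 → |·| = √(2²+20²) = √404 ≈ 20.1, ∠ = arctan(20/2) ≈ 84.29°
pole (s+538): 538 + j20 → |·| = √(538²+20²) = √289844 ≈ 538.37, ∠ = arctan(20/538) ≈ 2.13°
pole (s+594): 594 + j20 → |·| = √(594²+20²) = √353236 ≈ 594.34, ∠ = arctan(20/594) ≈ 1.93°
|H| = 10 · 27.586 / 6.4315e+06 ≈ 4.2892e-05
Gain = 20 log₁₀(4.2892e-05) ≈ -87.35 dB
∠H = 46.47° − 88.35° = -41.88°

At s = jω = j688:
zero (s+19): 19 + j688 → |·| = √(19²+688²) = √473705 ≈ 688.26, ∠ = arctan(688/19) ≈ 88.42°
pole (s+2): 2 + j688 → |·| = √(2²+688²) = √473348 ≈ 688, ∠ = arctan(688/2) ≈ 89.83°
pole (s+538): 538 + j688 → |·| = √(538²+688²) = √762788 ≈ 873.38, ∠ = arctan(688/538) ≈ 51.98°
pole (s+594): 594 + j688 → |·| = √(594²+688²) = √826180 ≈ 908.94, ∠ = arctan(688/594) ≈ 49.19°
|H| = 10 · 688.26 / 5.4617e+08 ≈ 1.2602e-05
Gain = 20 log₁₀(1.2602e-05) ≈ -97.99 dB
∠H = 88.42° − 191.00° = -102.58°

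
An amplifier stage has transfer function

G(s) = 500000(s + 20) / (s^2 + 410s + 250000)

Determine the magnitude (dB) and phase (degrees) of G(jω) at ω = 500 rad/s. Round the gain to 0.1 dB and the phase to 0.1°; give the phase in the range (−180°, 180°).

At s = jω = j500:
zero (s+20): 20 + j500 → |·| = √(20²+500²) = √250400 ≈ 500.4, ∠ = arctan(500/20) ≈ 87.71°
quadratic: (j500)² + 410·j500 + 250000 = 0 + j205000 → |·| ≈ 2.05e+05, ∠ ≈ 90.00°
|G| = 500000 · 500.4 / 2.05e+05 ≈ 1220.5
Gain = 20 log₁₀(1220.5) ≈ 61.73 dB
∠G = 87.71° − 90.00° = -2.29°

61.7 dB, -2.3°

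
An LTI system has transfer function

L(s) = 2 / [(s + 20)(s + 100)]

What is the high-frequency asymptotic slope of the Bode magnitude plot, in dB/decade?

Each pole contributes −20 dB/decade at high frequency; each zero contributes +20 dB/decade.
Net: 0 zero(s) − 2 pole(s) → -40 dB/decade.

-40 dB/decade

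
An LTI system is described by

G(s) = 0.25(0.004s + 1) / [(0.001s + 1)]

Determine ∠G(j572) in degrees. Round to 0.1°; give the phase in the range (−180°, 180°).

At ω = 572 rad/s:
zero (1 + j572·0.004) = 1 + j2.288 → |·| ≈ 2.497, ∠ ≈ 66.39°
pole (1 + j572·0.001) = 1 + j0.572 → |·| ≈ 1.152, ∠ ≈ 29.77°
∠G = (66.39°) − (29.77°) = 36.62°

36.6°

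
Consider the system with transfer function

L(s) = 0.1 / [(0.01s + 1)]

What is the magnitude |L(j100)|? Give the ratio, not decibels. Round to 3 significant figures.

0.0707

At ω = 100 rad/s:
pole (1 + j100·0.01) = 1 + j1 → |·| ≈ 1.4142, ∠ ≈ 45.00°
|L| = 0.1 · 1 / (1.4142) ≈ 0.070711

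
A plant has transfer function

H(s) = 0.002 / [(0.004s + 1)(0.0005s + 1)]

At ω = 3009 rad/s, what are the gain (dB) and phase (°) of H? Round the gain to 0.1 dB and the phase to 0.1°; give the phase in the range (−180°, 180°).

-80.8 dB, -141.6°

At ω = 3009 rad/s:
pole (1 + j3009·0.004) = 1 + j12.036 → |·| ≈ 12.077, ∠ ≈ 85.25°
pole (1 + j3009·0.0005) = 1 + j1.5045 → |·| ≈ 1.8065, ∠ ≈ 56.39°
|H| = 0.002 · 1 / (12.077 · 1.8065) ≈ 9.1671e-05
Gain = 20 log₁₀(9.1671e-05) ≈ -80.76 dB
∠H = (0°) − (85.25° + 56.39°) = -141.64°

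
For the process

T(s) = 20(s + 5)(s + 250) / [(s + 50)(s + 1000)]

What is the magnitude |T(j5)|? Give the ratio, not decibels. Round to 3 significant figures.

0.704

At s = jω = j5:
zero (s+5): 5 + j5 → |·| = √(5²+5²) = √50 ≈ 7.0711, ∠ = arctan(5/5) ≈ 45.00°
zero (s+250): 250 + j5 → |·| = √(250²+5²) = √62525 ≈ 250.05, ∠ = arctan(5/250) ≈ 1.15°
pole (s+50): 50 + j5 → |·| = √(50²+5²) = √2525 ≈ 50.249, ∠ = arctan(5/50) ≈ 5.71°
pole (s+1000): 1000 + j5 → |·| = √(1000²+5²) = √1000025 ≈ 1000, ∠ = arctan(5/1000) ≈ 0.29°
|T| = 20 · 1768.1 / 50249 ≈ 0.70374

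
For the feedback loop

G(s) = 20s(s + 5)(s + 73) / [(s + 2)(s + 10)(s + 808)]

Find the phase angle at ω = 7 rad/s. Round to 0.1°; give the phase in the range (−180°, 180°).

40.4°

At s = jω = j7:
zero (s+5): 5 + j7 → |·| = √(5²+7²) = √74 ≈ 8.6023, ∠ = arctan(7/5) ≈ 54.46°
zero (s+73): 73 + j7 → |·| = √(73²+7²) = √5378 ≈ 73.335, ∠ = arctan(7/73) ≈ 5.48°
zero at origin: s = j7 → |·| = 7, ∠ = 90.00°
pole (s+2): 2 + j7 → |·| = √(2²+7²) = √53 ≈ 7.2801, ∠ = arctan(7/2) ≈ 74.05°
pole (s+10): 10 + j7 → |·| = √(10²+7²) = √149 ≈ 12.207, ∠ = arctan(7/10) ≈ 34.99°
pole (s+808): 808 + j7 → |·| = √(808²+7²) = √652913 ≈ 808.03, ∠ = arctan(7/808) ≈ 0.50°
∠G = 149.94° − 109.54° = 40.40°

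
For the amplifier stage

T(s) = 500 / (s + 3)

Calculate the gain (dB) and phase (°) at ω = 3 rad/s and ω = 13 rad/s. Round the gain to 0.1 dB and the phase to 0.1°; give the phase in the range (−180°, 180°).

Substitute s = j3:
Numerator: 500 = 500 + j0
Denominator: (j3) + 3 = 3 + j3
|N| = √(500² + 0²) ≈ 500, ∠N ≈ 0.00°
|D| = √(3² + 3²) ≈ 4.2426, ∠D ≈ 45.00°
|T| = 500 / 4.2426 ≈ 117.85
Gain = 20 log₁₀(117.85) ≈ 41.43 dB
∠T = 0.00° − 45.00° = -45.00°

Substitute s = j13:
Numerator: 500 = 500 + j0
Denominator: (j13) + 3 = 3 + j13
|N| = √(500² + 0²) ≈ 500, ∠N ≈ 0.00°
|D| = √(3² + 13²) ≈ 13.342, ∠D ≈ 77.01°
|T| = 500 / 13.342 ≈ 37.476
Gain = 20 log₁₀(37.476) ≈ 31.48 dB
∠T = 0.00° − 77.01° = -77.01°

ω = 3: 41.4 dB, -45.0°; ω = 13: 31.5 dB, -77.0°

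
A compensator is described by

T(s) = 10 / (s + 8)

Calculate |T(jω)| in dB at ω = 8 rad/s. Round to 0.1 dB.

Substitute s = j8:
Numerator: 10 = 10 + j0
Denominator: (j8) + 8 = 8 + j8
|N| = √(10² + 0²) ≈ 10, ∠N ≈ 0.00°
|D| = √(8² + 8²) ≈ 11.314, ∠D ≈ 45.00°
|T| = 10 / 11.314 ≈ 0.88386
Gain = 20 log₁₀(0.88386) ≈ -1.07 dB

-1.1 dB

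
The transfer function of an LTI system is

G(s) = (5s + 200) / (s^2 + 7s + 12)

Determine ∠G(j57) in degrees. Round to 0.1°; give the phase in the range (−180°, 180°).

Substitute s = j57:
Numerator: 5(j57) + 200 = 200 + j285
Denominator: (j57)^2 + 7(j57) + 12 = -3237 + j399
|N| = √(200² + 285²) ≈ 348.17, ∠N ≈ 54.94°
|D| = √(3237² + 399²) ≈ 3261.5, ∠D ≈ 172.97°
∠G = 54.94° − 172.97° = -118.03°

-118.0°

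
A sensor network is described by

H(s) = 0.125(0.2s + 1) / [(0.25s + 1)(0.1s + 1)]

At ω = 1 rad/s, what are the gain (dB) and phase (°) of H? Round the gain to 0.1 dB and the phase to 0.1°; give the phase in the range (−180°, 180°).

At ω = 1 rad/s:
zero (1 + j1·0.2) = 1 + j0.2 → |·| ≈ 1.0198, ∠ ≈ 11.31°
pole (1 + j1·0.25) = 1 + j0.25 → |·| ≈ 1.0308, ∠ ≈ 14.04°
pole (1 + j1·0.1) = 1 + j0.1 → |·| ≈ 1.005, ∠ ≈ 5.71°
|H| = 0.125 · 1.0198 / (1.0308 · 1.005) ≈ 0.12305
Gain = 20 log₁₀(0.12305) ≈ -18.20 dB
∠H = (11.31°) − (14.04° + 5.71°) = -8.44°

-18.2 dB, -8.4°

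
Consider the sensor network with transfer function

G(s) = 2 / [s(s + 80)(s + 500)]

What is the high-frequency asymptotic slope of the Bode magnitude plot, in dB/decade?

Each pole contributes −20 dB/decade at high frequency; each zero contributes +20 dB/decade.
Net: 0 zero(s) − 3 pole(s) → -60 dB/decade.

-60 dB/decade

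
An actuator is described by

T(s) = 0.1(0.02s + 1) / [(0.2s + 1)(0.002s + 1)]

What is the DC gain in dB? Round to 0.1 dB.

-20.0 dB

T(0) = 0.1 · 1 / 1 = 0.1
20 log₁₀(0.1) ≈ -20.00 dB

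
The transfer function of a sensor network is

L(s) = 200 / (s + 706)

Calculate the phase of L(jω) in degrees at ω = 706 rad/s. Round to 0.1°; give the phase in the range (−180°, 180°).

Substitute s = j706:
Numerator: 200 = 200 + j0
Denominator: (j706) + 706 = 706 + j706
|N| = √(200² + 0²) ≈ 200, ∠N ≈ 0.00°
|D| = √(706² + 706²) ≈ 998.43, ∠D ≈ 45.00°
∠L = 0.00° − 45.00° = -45.00°

-45.0°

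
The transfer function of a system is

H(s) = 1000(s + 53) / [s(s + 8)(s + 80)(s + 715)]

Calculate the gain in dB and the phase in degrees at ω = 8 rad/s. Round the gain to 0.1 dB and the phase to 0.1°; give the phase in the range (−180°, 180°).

At s = jω = j8:
zero (s+53): 53 + j8 → |·| = √(53²+8²) = √2873 ≈ 53.6, ∠ = arctan(8/53) ≈ 8.58°
pole (s+8): 8 + j8 → |·| = √(8²+8²) = √128 ≈ 11.314, ∠ = arctan(8/8) ≈ 45.00°
pole (s+80): 80 + j8 → |·| = √(80²+8²) = √6464 ≈ 80.399, ∠ = arctan(8/80) ≈ 5.71°
pole (s+715): 715 + j8 → |·| = √(715²+8²) = √511289 ≈ 715.04, ∠ = arctan(8/715) ≈ 0.64°
pole at origin: |s| = 8, ∠ = 90.00° (in denominator)
|H| = 1000 · 53.6 / 5.2034e+06 ≈ 0.010301
Gain = 20 log₁₀(0.010301) ≈ -39.74 dB
∠H = 8.58° − 141.35° = -132.77°

-39.7 dB, -132.8°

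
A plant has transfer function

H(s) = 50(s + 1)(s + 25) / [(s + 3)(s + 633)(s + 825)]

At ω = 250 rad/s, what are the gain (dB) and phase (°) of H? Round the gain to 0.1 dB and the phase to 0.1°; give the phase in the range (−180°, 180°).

-33.4 dB, 46.3°

At s = jω = j250:
zero (s+1): 1 + j250 → |·| = √(1²+250²) = √62501 ≈ 250, ∠ = arctan(250/1) ≈ 89.77°
zero (s+25): 25 + j250 → |·| = √(25²+250²) = √63125 ≈ 251.25, ∠ = arctan(250/25) ≈ 84.29°
pole (s+3): 3 + j250 → |·| = √(3²+250²) = √62509 ≈ 250.02, ∠ = arctan(250/3) ≈ 89.31°
pole (s+633): 633 + j250 → |·| = √(633²+250²) = √463189 ≈ 680.58, ∠ = arctan(250/633) ≈ 21.55°
pole (s+825): 825 + j250 → |·| = √(825²+250²) = √743125 ≈ 862.05, ∠ = arctan(250/825) ≈ 16.86°
|H| = 50 · 62812 / 1.4669e+08 ≈ 0.02141
Gain = 20 log₁₀(0.02141) ≈ -33.39 dB
∠H = 174.06° − 127.72° = 46.34°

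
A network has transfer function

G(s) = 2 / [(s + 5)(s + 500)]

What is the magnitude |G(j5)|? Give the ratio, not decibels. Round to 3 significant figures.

At s = jω = j5:
pole (s+5): 5 + j5 → |·| = √(5²+5²) = √50 ≈ 7.0711, ∠ = arctan(5/5) ≈ 45.00°
pole (s+500): 500 + j5 → |·| = √(500²+5²) = √250025 ≈ 500.02, ∠ = arctan(5/500) ≈ 0.57°
|G| = 2 / 3535.7 ≈ 0.00056566

0.000566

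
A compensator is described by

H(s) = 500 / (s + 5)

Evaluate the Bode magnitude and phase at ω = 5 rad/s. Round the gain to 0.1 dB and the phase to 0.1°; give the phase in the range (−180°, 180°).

Substitute s = j5:
Numerator: 500 = 500 + j0
Denominator: (j5) + 5 = 5 + j5
|N| = √(500² + 0²) ≈ 500, ∠N ≈ 0.00°
|D| = √(5² + 5²) ≈ 7.0711, ∠D ≈ 45.00°
|H| = 500 / 7.0711 ≈ 70.71
Gain = 20 log₁₀(70.71) ≈ 36.99 dB
∠H = 0.00° − 45.00° = -45.00°

37.0 dB, -45.0°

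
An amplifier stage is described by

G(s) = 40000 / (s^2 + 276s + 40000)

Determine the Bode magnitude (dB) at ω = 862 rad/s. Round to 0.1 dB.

-25.4 dB

At s = jω = j862:
quadratic: (j862)² + 276·j862 + 40000 = -703044 + j237912 → |·| ≈ 7.4221e+05, ∠ ≈ 161.30°
|G| = 40000 / 7.4221e+05 ≈ 0.053893
Gain = 20 log₁₀(0.053893) ≈ -25.37 dB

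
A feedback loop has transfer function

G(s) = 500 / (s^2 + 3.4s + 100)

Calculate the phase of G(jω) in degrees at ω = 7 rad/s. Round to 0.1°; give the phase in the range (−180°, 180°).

-25.0°

At s = jω = j7:
quadratic: (j7)² + 3.4·j7 + 100 = 51 + j23.8 → |·| ≈ 56.28, ∠ ≈ 25.02°
∠G = 0.00° − 25.02° = -25.02°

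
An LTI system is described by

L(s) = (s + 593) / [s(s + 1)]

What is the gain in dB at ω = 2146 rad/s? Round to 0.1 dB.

At s = jω = j2146:
zero (s+593): 593 + j2146 → |·| = √(593²+2146²) = √4956965 ≈ 2226.4, ∠ = arctan(2146/593) ≈ 74.55°
pole (s+1): 1 + j2146 → |·| = √(1²+2146²) = √4605317 ≈ 2146, ∠ = arctan(2146/1) ≈ 89.97°
pole at origin: |s| = 2146, ∠ = 90.00° (in denominator)
|L| = 1 · 2226.4 / 4.6053e+06 ≈ 0.00048344
Gain = 20 log₁₀(0.00048344) ≈ -66.31 dB

-66.3 dB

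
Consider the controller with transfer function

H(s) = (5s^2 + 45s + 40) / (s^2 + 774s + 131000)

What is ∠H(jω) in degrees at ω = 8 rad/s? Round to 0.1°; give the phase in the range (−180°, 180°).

125.2°

Substitute s = j8:
Numerator: 5(j8)^2 + 45(j8) + 40 = -280 + j360
Denominator: (j8)^2 + 774(j8) + 131000 = 130936 + j6192
|N| = √(280² + 360²) ≈ 456.07, ∠N ≈ 127.87°
|D| = √(130936² + 6192²) ≈ 1.3108e+05, ∠D ≈ 2.71°
∠H = 127.87° − 2.71° = 125.16°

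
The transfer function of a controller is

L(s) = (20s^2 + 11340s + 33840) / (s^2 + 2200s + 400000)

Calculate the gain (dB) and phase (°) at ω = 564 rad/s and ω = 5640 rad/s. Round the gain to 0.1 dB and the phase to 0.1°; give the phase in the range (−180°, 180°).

Substitute s = j564:
Numerator: 20(j564)^2 + 11340(j564) + 33840 = -6328080 + j6395760
Denominator: (j564)^2 + 2200(j564) + 400000 = 81904 + j1240800
|N| = √(6328080² + 6395760²) ≈ 8.9972e+06, ∠N ≈ 134.70°
|D| = √(81904² + 1240800²) ≈ 1.2435e+06, ∠D ≈ 86.22°
|L| = 8.9972e+06 / 1.2435e+06 ≈ 7.2354
Gain = 20 log₁₀(7.2354) ≈ 17.19 dB
∠L = 134.70° − 86.22° = 48.48°

Substitute s = j5640:
Numerator: 20(j5640)^2 + 11340(j5640) + 33840 = -636158160 + j63957600
Denominator: (j5640)^2 + 2200(j5640) + 400000 = -31409600 + j12408000
|N| = √(636158160² + 63957600²) ≈ 6.3937e+08, ∠N ≈ 174.26°
|D| = √(31409600² + 12408000²) ≈ 3.3772e+07, ∠D ≈ 158.44°
|L| = 6.3937e+08 / 3.3772e+07 ≈ 18.932
Gain = 20 log₁₀(18.932) ≈ 25.54 dB
∠L = 174.26° − 158.44° = 15.82°

ω = 564: 17.2 dB, 48.5°; ω = 5640: 25.5 dB, 15.8°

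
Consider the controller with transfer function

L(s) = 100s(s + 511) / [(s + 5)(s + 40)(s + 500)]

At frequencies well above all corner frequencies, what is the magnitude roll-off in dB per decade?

-20 dB/decade

Each pole contributes −20 dB/decade at high frequency; each zero contributes +20 dB/decade.
Net: 2 zero(s) − 3 pole(s) → -20 dB/decade.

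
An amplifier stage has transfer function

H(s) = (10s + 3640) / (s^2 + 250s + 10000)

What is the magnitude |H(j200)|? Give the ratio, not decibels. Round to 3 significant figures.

0.0712

Substitute s = j200:
Numerator: 10(j200) + 3640 = 3640 + j2000
Denominator: (j200)^2 + 250(j200) + 10000 = -30000 + j50000
|N| = √(3640² + 2000²) ≈ 4153.3, ∠N ≈ 28.79°
|D| = √(30000² + 50000²) ≈ 58310, ∠D ≈ 120.96°
|H| = 4153.3 / 58310 ≈ 0.071228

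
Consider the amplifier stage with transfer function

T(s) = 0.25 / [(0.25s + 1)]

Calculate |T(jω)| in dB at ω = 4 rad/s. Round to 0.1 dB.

-15.1 dB

At ω = 4 rad/s:
pole (1 + j4·0.25) = 1 + j1 → |·| ≈ 1.4142, ∠ ≈ 45.00°
|T| = 0.25 · 1 / (1.4142) ≈ 0.17678
Gain = 20 log₁₀(0.17678) ≈ -15.05 dB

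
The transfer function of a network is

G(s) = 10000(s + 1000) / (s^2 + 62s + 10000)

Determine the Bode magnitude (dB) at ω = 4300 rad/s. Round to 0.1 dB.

At s = jω = j4300:
zero (s+1000): 1000 + j4300 → |·| = √(1000²+4300²) = √19490000 ≈ 4414.7, ∠ = arctan(4300/1000) ≈ 76.91°
quadratic: (j4300)² + 62·j4300 + 10000 = -18480000 + j266600 → |·| ≈ 1.8482e+07, ∠ ≈ 179.17°
|G| = 10000 · 4414.7 / 1.8482e+07 ≈ 2.3886
Gain = 20 log₁₀(2.3886) ≈ 7.56 dB

7.6 dB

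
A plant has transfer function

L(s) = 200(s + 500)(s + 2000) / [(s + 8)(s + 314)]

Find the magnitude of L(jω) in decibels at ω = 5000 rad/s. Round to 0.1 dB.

46.7 dB

At s = jω = j5000:
zero (s+500): 500 + j5000 → |·| = √(500²+5000²) = √25250000 ≈ 5024.9, ∠ = arctan(5000/500) ≈ 84.29°
zero (s+2000): 2000 + j5000 → |·| = √(2000²+5000²) = √29000000 ≈ 5385.2, ∠ = arctan(5000/2000) ≈ 68.20°
pole (s+8): 8 + j5000 → |·| = √(8²+5000²) = √25000064 ≈ 5000, ∠ = arctan(5000/8) ≈ 89.91°
pole (s+314): 314 + j5000 → |·| = √(314²+5000²) = √25098596 ≈ 5009.8, ∠ = arctan(5000/314) ≈ 86.41°
|L| = 200 · 2.706e+07 / 2.5049e+07 ≈ 216.06
Gain = 20 log₁₀(216.06) ≈ 46.69 dB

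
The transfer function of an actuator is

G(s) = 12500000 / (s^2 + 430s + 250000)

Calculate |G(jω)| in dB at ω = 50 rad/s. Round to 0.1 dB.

34.0 dB

At s = jω = j50:
quadratic: (j50)² + 430·j50 + 250000 = 247500 + j21500 → |·| ≈ 2.4843e+05, ∠ ≈ 4.96°
|G| = 12500000 / 2.4843e+05 ≈ 50.316
Gain = 20 log₁₀(50.316) ≈ 34.03 dB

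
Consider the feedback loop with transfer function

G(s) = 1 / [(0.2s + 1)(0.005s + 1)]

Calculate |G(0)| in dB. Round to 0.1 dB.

G(0) = 1 · 1 / 1 = 1
20 log₁₀(1) ≈ 0.00 dB

0.0 dB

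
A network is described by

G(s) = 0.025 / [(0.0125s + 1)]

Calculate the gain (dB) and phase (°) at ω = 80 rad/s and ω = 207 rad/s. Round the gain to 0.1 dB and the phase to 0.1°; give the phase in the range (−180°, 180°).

At ω = 80 rad/s:
pole (1 + j80·0.0125) = 1 + j1 → |·| ≈ 1.4142, ∠ ≈ 45.00°
|G| = 0.025 · 1 / (1.4142) ≈ 0.017678
Gain = 20 log₁₀(0.017678) ≈ -35.05 dB
∠G = (0°) − (45.00°) = -45.00°

At ω = 207 rad/s:
pole (1 + j207·0.0125) = 1 + j2.5875 → |·| ≈ 2.774, ∠ ≈ 68.87°
|G| = 0.025 · 1 / (2.774) ≈ 0.0090123
Gain = 20 log₁₀(0.0090123) ≈ -40.90 dB
∠G = (0°) − (68.87°) = -68.87°

ω = 80: -35.1 dB, -45.0°; ω = 207: -40.9 dB, -68.9°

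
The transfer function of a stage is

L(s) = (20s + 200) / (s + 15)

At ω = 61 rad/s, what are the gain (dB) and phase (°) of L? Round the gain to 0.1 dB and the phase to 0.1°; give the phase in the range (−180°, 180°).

Substitute s = j61:
Numerator: 20(j61) + 200 = 200 + j1220
Denominator: (j61) + 15 = 15 + j61
|N| = √(200² + 1220²) ≈ 1236.3, ∠N ≈ 80.69°
|D| = √(15² + 61²) ≈ 62.817, ∠D ≈ 76.18°
|L| = 1236.3 / 62.817 ≈ 19.681
Gain = 20 log₁₀(19.681) ≈ 25.88 dB
∠L = 80.69° − 76.18° = 4.51°

25.9 dB, 4.5°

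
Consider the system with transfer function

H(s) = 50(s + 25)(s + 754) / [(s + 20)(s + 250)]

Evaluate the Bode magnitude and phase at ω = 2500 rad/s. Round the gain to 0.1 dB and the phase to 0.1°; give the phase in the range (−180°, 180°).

At s = jω = j2500:
zero (s+25): 25 + j2500 → |·| = √(25²+2500²) = √6250625 ≈ 2500.1, ∠ = arctan(2500/25) ≈ 89.43°
zero (s+754): 754 + j2500 → |·| = √(754²+2500²) = √6818516 ≈ 2611.2, ∠ = arctan(2500/754) ≈ 73.22°
pole (s+20): 20 + j2500 → |·| = √(20²+2500²) = √6250400 ≈ 2500.1, ∠ = arctan(2500/20) ≈ 89.54°
pole (s+250): 250 + j2500 → |·| = √(250²+2500²) = √6312500 ≈ 2512.5, ∠ = arctan(2500/250) ≈ 84.29°
|H| = 50 · 6.5283e+06 / 6.2815e+06 ≈ 51.964
Gain = 20 log₁₀(51.964) ≈ 34.31 dB
∠H = 162.65° − 173.83° = -11.18°

34.3 dB, -11.2°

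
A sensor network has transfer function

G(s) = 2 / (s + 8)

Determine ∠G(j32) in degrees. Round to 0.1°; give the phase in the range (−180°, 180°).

At s = jω = j32:
pole (s+8): 8 + j32 → |·| = √(8²+32²) = √1088 ≈ 32.985, ∠ = arctan(32/8) ≈ 75.96°
∠G = 0.00° − 75.96° = -75.96°

-76.0°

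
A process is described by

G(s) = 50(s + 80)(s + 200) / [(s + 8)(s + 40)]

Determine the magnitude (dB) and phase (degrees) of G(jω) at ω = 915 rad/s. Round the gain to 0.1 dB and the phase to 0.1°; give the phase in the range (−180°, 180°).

At s = jω = j915:
zero (s+80): 80 + j915 → |·| = √(80²+915²) = √843625 ≈ 918.49, ∠ = arctan(915/80) ≈ 85.00°
zero (s+200): 200 + j915 → |·| = √(200²+915²) = √877225 ≈ 936.6, ∠ = arctan(915/200) ≈ 77.67°
pole (s+8): 8 + j915 → |·| = √(8²+915²) = √837289 ≈ 915.03, ∠ = arctan(915/8) ≈ 89.50°
pole (s+40): 40 + j915 → |·| = √(40²+915²) = √838825 ≈ 915.87, ∠ = arctan(915/40) ≈ 87.50°
|G| = 50 · 8.6026e+05 / 8.3805e+05 ≈ 51.325
Gain = 20 log₁₀(51.325) ≈ 34.21 dB
∠G = 162.67° − 177.00° = -14.33°

34.2 dB, -14.3°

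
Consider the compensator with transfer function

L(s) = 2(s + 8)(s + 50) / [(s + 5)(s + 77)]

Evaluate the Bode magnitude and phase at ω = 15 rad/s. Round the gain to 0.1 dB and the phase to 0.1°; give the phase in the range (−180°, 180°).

3.1 dB, -4.0°

At s = jω = j15:
zero (s+8): 8 + j15 → |·| = √(8²+15²) = √289 ≈ 17, ∠ = arctan(15/8) ≈ 61.93°
zero (s+50): 50 + j15 → |·| = √(50²+15²) = √2725 ≈ 52.202, ∠ = arctan(15/50) ≈ 16.70°
pole (s+5): 5 + j15 → |·| = √(5²+15²) = √250 ≈ 15.811, ∠ = arctan(15/5) ≈ 71.57°
pole (s+77): 77 + j15 → |·| = √(77²+15²) = √6154 ≈ 78.447, ∠ = arctan(15/77) ≈ 11.02°
|L| = 2 · 887.43 / 1240.3 ≈ 1.431
Gain = 20 log₁₀(1.431) ≈ 3.11 dB
∠L = 78.63° − 82.59° = -3.96°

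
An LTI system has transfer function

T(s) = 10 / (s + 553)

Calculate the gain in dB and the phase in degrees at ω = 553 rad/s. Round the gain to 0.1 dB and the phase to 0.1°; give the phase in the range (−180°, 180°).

At s = jω = j553:
pole (s+553): 553 + j553 → |·| = √(553²+553²) = √611618 ≈ 782.06, ∠ = arctan(553/553) ≈ 45.00°
|T| = 10 / 782.06 ≈ 0.012787
Gain = 20 log₁₀(0.012787) ≈ -37.86 dB
∠T = 0.00° − 45.00° = -45.00°

-37.9 dB, -45.0°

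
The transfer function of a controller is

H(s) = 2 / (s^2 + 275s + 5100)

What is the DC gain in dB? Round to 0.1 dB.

H(0) = 2 / 5100 ≈ 0.00039216
20 log₁₀(0.00039216) ≈ -68.13 dB

-68.1 dB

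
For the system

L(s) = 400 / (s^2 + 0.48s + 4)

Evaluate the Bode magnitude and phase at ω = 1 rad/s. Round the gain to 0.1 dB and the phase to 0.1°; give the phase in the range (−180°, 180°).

42.4 dB, -9.1°

At s = jω = j1:
quadratic: (j1)² + 0.48·j1 + 4 = 3 + j0.48 → |·| ≈ 3.0382, ∠ ≈ 9.09°
|L| = 400 / 3.0382 ≈ 131.66
Gain = 20 log₁₀(131.66) ≈ 42.39 dB
∠L = 0.00° − 9.09° = -9.09°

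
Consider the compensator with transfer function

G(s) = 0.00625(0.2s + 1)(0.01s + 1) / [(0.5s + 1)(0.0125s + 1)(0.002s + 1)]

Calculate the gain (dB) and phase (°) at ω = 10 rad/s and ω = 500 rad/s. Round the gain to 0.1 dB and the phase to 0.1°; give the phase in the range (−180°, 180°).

At ω = 10 rad/s:
zero (1 + j10·0.2) = 1 + j2 → |·| ≈ 2.2361, ∠ ≈ 63.43°
zero (1 + j10·0.01) = 1 + j0.1 → |·| ≈ 1.005, ∠ ≈ 5.71°
pole (1 + j10·0.5) = 1 + j5 → |·| ≈ 5.099, ∠ ≈ 78.69°
pole (1 + j10·0.0125) = 1 + j0.125 → |·| ≈ 1.0078, ∠ ≈ 7.13°
pole (1 + j10·0.002) = 1 + j0.02 → |·| ≈ 1.0002, ∠ ≈ 1.15°
|G| = 0.00625 · 2.2361 · 1.005 / (5.099 · 1.0078 · 1.0002) ≈ 0.0027327
Gain = 20 log₁₀(0.0027327) ≈ -51.27 dB
∠G = (63.43° + 5.71°) − (78.69° + 7.13° + 1.15°) = -17.83°

At ω = 500 rad/s:
zero (1 + j500·0.2) = 1 + j100 → |·| ≈ 100, ∠ ≈ 89.43°
zero (1 + j500·0.01) = 1 + j5 → |·| ≈ 5.099, ∠ ≈ 78.69°
pole (1 + j500·0.5) = 1 + j250 → |·| ≈ 250, ∠ ≈ 89.77°
pole (1 + j500·0.0125) = 1 + j6.25 → |·| ≈ 6.3295, ∠ ≈ 80.91°
pole (1 + j500·0.002) = 1 + j1 → |·| ≈ 1.4142, ∠ ≈ 45.00°
|G| = 0.00625 · 100 · 5.099 / (250 · 6.3295 · 1.4142) ≈ 0.0014241
Gain = 20 log₁₀(0.0014241) ≈ -56.93 dB
∠G = (89.43° + 78.69°) − (89.77° + 80.91° + 45.00°) = -47.56°

ω = 10: -51.3 dB, -17.8°; ω = 500: -56.9 dB, -47.6°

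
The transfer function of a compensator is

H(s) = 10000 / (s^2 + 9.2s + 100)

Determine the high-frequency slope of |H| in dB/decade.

Each pole contributes −20 dB/decade at high frequency; each zero contributes +20 dB/decade.
Net: 0 zero(s) − 2 pole(s) → -40 dB/decade.

-40 dB/decade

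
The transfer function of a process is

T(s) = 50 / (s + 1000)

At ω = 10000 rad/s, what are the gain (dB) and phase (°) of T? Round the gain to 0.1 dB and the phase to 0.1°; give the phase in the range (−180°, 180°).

-46.1 dB, -84.3°

At s = jω = j10000:
pole (s+1000): 1000 + j10000 → |·| = √(1000²+10000²) = √101000000 ≈ 10050, ∠ = arctan(10000/1000) ≈ 84.29°
|T| = 50 / 10050 ≈ 0.0049751
Gain = 20 log₁₀(0.0049751) ≈ -46.06 dB
∠T = 0.00° − 84.29° = -84.29°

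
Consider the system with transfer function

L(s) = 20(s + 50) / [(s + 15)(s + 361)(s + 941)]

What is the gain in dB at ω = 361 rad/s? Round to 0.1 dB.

At s = jω = j361:
zero (s+50): 50 + j361 → |·| = √(50²+361²) = √132821 ≈ 364.45, ∠ = arctan(361/50) ≈ 82.11°
pole (s+15): 15 + j361 → |·| = √(15²+361²) = √130546 ≈ 361.31, ∠ = arctan(361/15) ≈ 87.62°
pole (s+361): 361 + j361 → |·| = √(361²+361²) = √260642 ≈ 510.53, ∠ = arctan(361/361) ≈ 45.00°
pole (s+941): 941 + j361 → |·| = √(941²+361²) = √1015802 ≈ 1007.9, ∠ = arctan(361/941) ≈ 20.99°
|L| = 20 · 364.45 / 1.8592e+08 ≈ 3.9205e-05
Gain = 20 log₁₀(3.9205e-05) ≈ -88.13 dB

-88.1 dB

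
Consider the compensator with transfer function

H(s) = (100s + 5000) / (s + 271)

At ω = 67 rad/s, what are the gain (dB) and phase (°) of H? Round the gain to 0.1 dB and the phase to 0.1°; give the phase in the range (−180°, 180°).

29.5 dB, 39.4°

Substitute s = j67:
Numerator: 100(j67) + 5000 = 5000 + j6700
Denominator: (j67) + 271 = 271 + j67
|N| = √(5000² + 6700²) ≈ 8360, ∠N ≈ 53.27°
|D| = √(271² + 67²) ≈ 279.16, ∠D ≈ 13.89°
|H| = 8360 / 279.16 ≈ 29.947
Gain = 20 log₁₀(29.947) ≈ 29.53 dB
∠H = 53.27° − 13.89° = 39.38°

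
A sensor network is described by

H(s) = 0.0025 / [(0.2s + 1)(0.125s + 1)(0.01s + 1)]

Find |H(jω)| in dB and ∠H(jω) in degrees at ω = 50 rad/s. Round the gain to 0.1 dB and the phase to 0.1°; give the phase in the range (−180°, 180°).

At ω = 50 rad/s:
pole (1 + j50·0.2) = 1 + j10 → |·| ≈ 10.05, ∠ ≈ 84.29°
pole (1 + j50·0.125) = 1 + j6.25 → |·| ≈ 6.3295, ∠ ≈ 80.91°
pole (1 + j50·0.01) = 1 + j0.5 → |·| ≈ 1.118, ∠ ≈ 26.57°
|H| = 0.0025 · 1 / (10.05 · 6.3295 · 1.118) ≈ 3.5153e-05
Gain = 20 log₁₀(3.5153e-05) ≈ -89.08 dB
∠H = (0°) − (84.29° + 80.91° + 26.57°) = -191.77° ≡ 168.23° (principal value)

-89.1 dB, 168.2°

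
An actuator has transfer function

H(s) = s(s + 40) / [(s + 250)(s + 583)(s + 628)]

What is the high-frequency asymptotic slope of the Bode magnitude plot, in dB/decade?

Each pole contributes −20 dB/decade at high frequency; each zero contributes +20 dB/decade.
Net: 2 zero(s) − 3 pole(s) → -20 dB/decade.

-20 dB/decade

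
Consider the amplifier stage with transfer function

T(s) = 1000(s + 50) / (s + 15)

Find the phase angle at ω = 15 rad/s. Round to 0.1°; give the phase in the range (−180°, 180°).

At s = jω = j15:
zero (s+50): 50 + j15 → |·| = √(50²+15²) = √2725 ≈ 52.202, ∠ = arctan(15/50) ≈ 16.70°
pole (s+15): 15 + j15 → |·| = √(15²+15²) = √450 ≈ 21.213, ∠ = arctan(15/15) ≈ 45.00°
∠T = 16.70° − 45.00° = -28.30°

-28.3°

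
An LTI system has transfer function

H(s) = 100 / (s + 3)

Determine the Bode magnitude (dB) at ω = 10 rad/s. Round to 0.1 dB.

19.6 dB

Substitute s = j10:
Numerator: 100 = 100 + j0
Denominator: (j10) + 3 = 3 + j10
|N| = √(100² + 0²) ≈ 100, ∠N ≈ 0.00°
|D| = √(3² + 10²) ≈ 10.44, ∠D ≈ 73.30°
|H| = 100 / 10.44 ≈ 9.5785
Gain = 20 log₁₀(9.5785) ≈ 19.63 dB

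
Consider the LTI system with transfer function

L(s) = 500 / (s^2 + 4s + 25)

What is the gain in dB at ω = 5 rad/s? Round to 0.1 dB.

At s = jω = j5:
quadratic: (j5)² + 4·j5 + 25 = 0 + j20 → |·| ≈ 20, ∠ ≈ 90.00°
|L| = 500 / 20 ≈ 25
Gain = 20 log₁₀(25) ≈ 27.96 dB

28.0 dB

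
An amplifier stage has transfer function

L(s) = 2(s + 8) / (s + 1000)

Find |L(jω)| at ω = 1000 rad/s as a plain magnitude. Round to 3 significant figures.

1.41

At s = jω = j1000:
zero (s+8): 8 + j1000 → |·| = √(8²+1000²) = √1000064 ≈ 1000, ∠ = arctan(1000/8) ≈ 89.54°
pole (s+1000): 1000 + j1000 → |·| = √(1000²+1000²) = √2000000 ≈ 1414.2, ∠ = arctan(1000/1000) ≈ 45.00°
|L| = 2 · 1000 / 1414.2 ≈ 1.4142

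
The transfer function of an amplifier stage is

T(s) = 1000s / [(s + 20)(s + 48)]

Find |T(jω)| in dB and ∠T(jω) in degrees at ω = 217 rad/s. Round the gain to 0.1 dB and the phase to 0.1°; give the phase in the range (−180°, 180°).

13.0 dB, -72.3°

At s = jω = j217:
zero at origin: s = j217 → |·| = 217, ∠ = 90.00°
pole (s+20): 20 + j217 → |·| = √(20²+217²) = √47489 ≈ 217.92, ∠ = arctan(217/20) ≈ 84.73°
pole (s+48): 48 + j217 → |·| = √(48²+217²) = √49393 ≈ 222.25, ∠ = arctan(217/48) ≈ 77.53°
|T| = 1000 · 217 / 48433 ≈ 4.4804
Gain = 20 log₁₀(4.4804) ≈ 13.03 dB
∠T = 90.00° − 162.26° = -72.26°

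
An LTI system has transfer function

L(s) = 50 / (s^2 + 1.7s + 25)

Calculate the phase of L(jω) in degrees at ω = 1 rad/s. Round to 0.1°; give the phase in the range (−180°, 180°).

-4.1°

At s = jω = j1:
quadratic: (j1)² + 1.7·j1 + 25 = 24 + j1.7 → |·| ≈ 24.06, ∠ ≈ 4.05°
∠L = 0.00° − 4.05° = -4.05°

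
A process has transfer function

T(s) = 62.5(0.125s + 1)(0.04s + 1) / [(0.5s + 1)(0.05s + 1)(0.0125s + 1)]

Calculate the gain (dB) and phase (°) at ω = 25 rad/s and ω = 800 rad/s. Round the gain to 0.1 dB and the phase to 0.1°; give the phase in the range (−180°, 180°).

ω = 25: 22.8 dB, -36.9°; ω = 800: 1.9 dB, -85.1°

At ω = 25 rad/s:
zero (1 + j25·0.125) = 1 + j3.125 → |·| ≈ 3.2811, ∠ ≈ 72.26°
zero (1 + j25·0.04) = 1 + j1 → |·| ≈ 1.4142, ∠ ≈ 45.00°
pole (1 + j25·0.5) = 1 + j12.5 → |·| ≈ 12.54, ∠ ≈ 85.43°
pole (1 + j25·0.05) = 1 + j1.25 → |·| ≈ 1.6008, ∠ ≈ 51.34°
pole (1 + j25·0.0125) = 1 + j0.3125 → |·| ≈ 1.0477, ∠ ≈ 17.35°
|T| = 62.5 · 3.2811 · 1.4142 / (12.54 · 1.6008 · 1.0477) ≈ 13.789
Gain = 20 log₁₀(13.789) ≈ 22.79 dB
∠T = (72.26° + 45.00°) − (85.43° + 51.34° + 17.35°) = -36.86°

At ω = 800 rad/s:
zero (1 + j800·0.125) = 1 + j100 → |·| ≈ 100, ∠ ≈ 89.43°
zero (1 + j800·0.04) = 1 + j32 → |·| ≈ 32.016, ∠ ≈ 88.21°
pole (1 + j800·0.5) = 1 + j400 → |·| ≈ 400, ∠ ≈ 89.86°
pole (1 + j800·0.05) = 1 + j40 → |·| ≈ 40.012, ∠ ≈ 88.57°
pole (1 + j800·0.0125) = 1 + j10 → |·| ≈ 10.05, ∠ ≈ 84.29°
|T| = 62.5 · 100 · 32.016 / (400 · 40.012 · 10.05) ≈ 1.244
Gain = 20 log₁₀(1.244) ≈ 1.90 dB
∠T = (89.43° + 88.21°) − (89.86° + 88.57° + 84.29°) = -85.08°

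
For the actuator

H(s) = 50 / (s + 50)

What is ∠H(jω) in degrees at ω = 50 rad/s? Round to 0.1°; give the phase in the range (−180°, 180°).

Substitute s = j50:
Numerator: 50 = 50 + j0
Denominator: (j50) + 50 = 50 + j50
|N| = √(50² + 0²) ≈ 50, ∠N ≈ 0.00°
|D| = √(50² + 50²) ≈ 70.711, ∠D ≈ 45.00°
∠H = 0.00° − 45.00° = -45.00°

-45.0°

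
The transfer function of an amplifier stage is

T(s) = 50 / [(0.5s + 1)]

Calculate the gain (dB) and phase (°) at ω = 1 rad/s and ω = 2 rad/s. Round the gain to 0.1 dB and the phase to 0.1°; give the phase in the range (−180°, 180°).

At ω = 1 rad/s:
pole (1 + j1·0.5) = 1 + j0.5 → |·| ≈ 1.118, ∠ ≈ 26.57°
|T| = 50 · 1 / (1.118) ≈ 44.723
Gain = 20 log₁₀(44.723) ≈ 33.01 dB
∠T = (0°) − (26.57°) = -26.57°

At ω = 2 rad/s:
pole (1 + j2·0.5) = 1 + j1 → |·| ≈ 1.4142, ∠ ≈ 45.00°
|T| = 50 · 1 / (1.4142) ≈ 35.356
Gain = 20 log₁₀(35.356) ≈ 30.97 dB
∠T = (0°) − (45.00°) = -45.00°

ω = 1: 33.0 dB, -26.6°; ω = 2: 31.0 dB, -45.0°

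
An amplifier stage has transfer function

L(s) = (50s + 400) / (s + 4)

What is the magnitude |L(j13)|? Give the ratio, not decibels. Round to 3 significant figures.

56.1

Substitute s = j13:
Numerator: 50(j13) + 400 = 400 + j650
Denominator: (j13) + 4 = 4 + j13
|N| = √(400² + 650²) ≈ 763.22, ∠N ≈ 58.39°
|D| = √(4² + 13²) ≈ 13.601, ∠D ≈ 72.90°
|L| = 763.22 / 13.601 ≈ 56.115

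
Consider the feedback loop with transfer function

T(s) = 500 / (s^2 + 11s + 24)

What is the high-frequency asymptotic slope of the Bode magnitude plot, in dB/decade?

-40 dB/decade

Each pole contributes −20 dB/decade at high frequency; each zero contributes +20 dB/decade.
Net: 0 zero(s) − 2 pole(s) → -40 dB/decade.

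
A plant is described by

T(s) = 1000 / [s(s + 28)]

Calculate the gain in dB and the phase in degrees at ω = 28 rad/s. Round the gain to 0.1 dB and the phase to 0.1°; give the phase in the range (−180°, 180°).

-0.9 dB, -135.0°

At s = jω = j28:
pole (s+28): 28 + j28 → |·| = √(28²+28²) = √1568 ≈ 39.598, ∠ = arctan(28/28) ≈ 45.00°
pole at origin: |s| = 28, ∠ = 90.00° (in denominator)
|T| = 1000 / 1108.7 ≈ 0.90196
Gain = 20 log₁₀(0.90196) ≈ -0.90 dB
∠T = 0.00° − 135.00° = -135.00°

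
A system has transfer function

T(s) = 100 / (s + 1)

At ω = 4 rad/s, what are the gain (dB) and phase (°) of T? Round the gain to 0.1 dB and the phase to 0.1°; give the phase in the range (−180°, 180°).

Substitute s = j4:
Numerator: 100 = 100 + j0
Denominator: (j4) + 1 = 1 + j4
|N| = √(100² + 0²) ≈ 100, ∠N ≈ 0.00°
|D| = √(1² + 4²) ≈ 4.1231, ∠D ≈ 75.96°
|T| = 100 / 4.1231 ≈ 24.254
Gain = 20 log₁₀(24.254) ≈ 27.70 dB
∠T = 0.00° − 75.96° = -75.96°

27.7 dB, -76.0°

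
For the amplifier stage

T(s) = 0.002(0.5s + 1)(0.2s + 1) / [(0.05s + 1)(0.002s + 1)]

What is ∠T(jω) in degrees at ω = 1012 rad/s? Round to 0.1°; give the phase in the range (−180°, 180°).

27.0°

At ω = 1012 rad/s:
zero (1 + j1012·0.5) = 1 + j506 → |·| ≈ 506, ∠ ≈ 89.89°
zero (1 + j1012·0.2) = 1 + j202.4 → |·| ≈ 202.4, ∠ ≈ 89.72°
pole (1 + j1012·0.05) = 1 + j50.6 → |·| ≈ 50.61, ∠ ≈ 88.87°
pole (1 + j1012·0.002) = 1 + j2.024 → |·| ≈ 2.2576, ∠ ≈ 63.71°
∠T = (89.89° + 89.72°) − (88.87° + 63.71°) = 27.03°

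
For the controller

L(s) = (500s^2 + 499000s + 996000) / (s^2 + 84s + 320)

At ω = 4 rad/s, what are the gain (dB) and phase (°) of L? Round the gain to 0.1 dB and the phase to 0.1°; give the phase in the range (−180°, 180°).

73.8 dB, 15.8°

Substitute s = j4:
Numerator: 500(j4)^2 + 499000(j4) + 996000 = 988000 + j1996000
Denominator: (j4)^2 + 84(j4) + 320 = 304 + j336
|N| = √(988000² + 1996000²) ≈ 2.2271e+06, ∠N ≈ 63.67°
|D| = √(304² + 336²) ≈ 453.11, ∠D ≈ 47.86°
|L| = 2.2271e+06 / 453.11 ≈ 4915.1
Gain = 20 log₁₀(4915.1) ≈ 73.83 dB
∠L = 63.67° − 47.86° = 15.81°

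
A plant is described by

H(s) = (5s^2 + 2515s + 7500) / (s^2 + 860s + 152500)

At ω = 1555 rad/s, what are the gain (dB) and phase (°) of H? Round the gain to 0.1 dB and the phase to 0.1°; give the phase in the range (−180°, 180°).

13.7 dB, 12.6°

Substitute s = j1555:
Numerator: 5(j1555)^2 + 2515(j1555) + 7500 = -12082625 + j3910825
Denominator: (j1555)^2 + 860(j1555) + 152500 = -2265525 + j1337300
|N| = √(12082625² + 3910825²) ≈ 1.27e+07, ∠N ≈ 162.06°
|D| = √(2265525² + 1337300²) ≈ 2.6308e+06, ∠D ≈ 149.45°
|H| = 1.27e+07 / 2.6308e+06 ≈ 4.8274
Gain = 20 log₁₀(4.8274) ≈ 13.67 dB
∠H = 162.06° − 149.45° = 12.61°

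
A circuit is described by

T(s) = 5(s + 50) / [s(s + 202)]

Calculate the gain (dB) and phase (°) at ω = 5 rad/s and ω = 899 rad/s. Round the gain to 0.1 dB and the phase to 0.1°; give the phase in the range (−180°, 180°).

At s = jω = j5:
zero (s+50): 50 + j5 → |·| = √(50²+5²) = √2525 ≈ 50.249, ∠ = arctan(5/50) ≈ 5.71°
pole (s+202): 202 + j5 → |·| = √(202²+5²) = √40829 ≈ 202.06, ∠ = arctan(5/202) ≈ 1.42°
pole at origin: |s| = 5, ∠ = 90.00° (in denominator)
|T| = 5 · 50.249 / 1010.3 ≈ 0.24868
Gain = 20 log₁₀(0.24868) ≈ -12.09 dB
∠T = 5.71° − 91.42° = -85.71°

At s = jω = j899:
zero (s+50): 50 + j899 → |·| = √(50²+899²) = √810701 ≈ 900.39, ∠ = arctan(899/50) ≈ 86.82°
pole (s+202): 202 + j899 → |·| = √(202²+899²) = √849005 ≈ 921.41, ∠ = arctan(899/202) ≈ 77.34°
pole at origin: |s| = 899, ∠ = 90.00° (in denominator)
|T| = 5 · 900.39 / 8.2835e+05 ≈ 0.0054348
Gain = 20 log₁₀(0.0054348) ≈ -45.30 dB
∠T = 86.82° − 167.34° = -80.52°

ω = 5: -12.1 dB, -85.7°; ω = 899: -45.3 dB, -80.5°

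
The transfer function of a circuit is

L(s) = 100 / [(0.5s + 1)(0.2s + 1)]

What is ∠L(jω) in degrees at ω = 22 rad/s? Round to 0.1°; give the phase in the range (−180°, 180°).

-162.0°

At ω = 22 rad/s:
pole (1 + j22·0.5) = 1 + j11 → |·| ≈ 11.045, ∠ ≈ 84.81°
pole (1 + j22·0.2) = 1 + j4.4 → |·| ≈ 4.5122, ∠ ≈ 77.20°
∠L = (0°) − (84.81° + 77.20°) = -162.01°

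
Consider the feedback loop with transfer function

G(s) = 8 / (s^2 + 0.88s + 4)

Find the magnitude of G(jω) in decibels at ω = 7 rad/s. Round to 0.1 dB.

-15.1 dB

At s = jω = j7:
quadratic: (j7)² + 0.88·j7 + 4 = -45 + j6.16 → |·| ≈ 45.42, ∠ ≈ 172.21°
|G| = 8 / 45.42 ≈ 0.17613
Gain = 20 log₁₀(0.17613) ≈ -15.08 dB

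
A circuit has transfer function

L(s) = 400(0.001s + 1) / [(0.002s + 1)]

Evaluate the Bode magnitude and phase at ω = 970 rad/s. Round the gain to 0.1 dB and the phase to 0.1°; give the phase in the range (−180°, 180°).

At ω = 970 rad/s:
zero (1 + j970·0.001) = 1 + j0.97 → |·| ≈ 1.3932, ∠ ≈ 44.13°
pole (1 + j970·0.002) = 1 + j1.94 → |·| ≈ 2.1826, ∠ ≈ 62.73°
|L| = 400 · 1.3932 / (2.1826) ≈ 255.33
Gain = 20 log₁₀(255.33) ≈ 48.14 dB
∠L = (44.13°) − (62.73°) = -18.60°

48.1 dB, -18.6°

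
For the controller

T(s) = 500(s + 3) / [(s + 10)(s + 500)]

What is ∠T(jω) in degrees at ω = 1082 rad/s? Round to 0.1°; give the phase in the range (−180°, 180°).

-64.8°

At s = jω = j1082:
zero (s+3): 3 + j1082 → |·| = √(3²+1082²) = √1170733 ≈ 1082, ∠ = arctan(1082/3) ≈ 89.84°
pole (s+10): 10 + j1082 → |·| = √(10²+1082²) = √1170824 ≈ 1082, ∠ = arctan(1082/10) ≈ 89.47°
pole (s+500): 500 + j1082 → |·| = √(500²+1082²) = √1420724 ≈ 1191.9, ∠ = arctan(1082/500) ≈ 65.20°
∠T = 89.84° − 154.67° = -64.83°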